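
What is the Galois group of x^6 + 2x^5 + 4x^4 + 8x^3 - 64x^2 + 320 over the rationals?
The polynomial f is an irreducible sextic over Q, so G = Gal(f/Q) is one of the 16 transitive subgroups 6T1, ..., 6T16 of S_6. The discriminant of f is 564385546240000 = 23756800^2, a perfect square, so G is contained in A_6. The transitive groups of degree 6 contained in A_6 are: A_4 (6T4, order 12), S_4 (6T7, order 24), (C_3 x C_3) : C_4 (6T10, order 36), PSL(2,5) (6T12, order 60), A_6 (6T15, order 360). By Dedekind's theorem, for a prime p not dividing disc(f) the degrees of the irreducible factors of f mod p form the cycle type of an element of G. Factoring f modulo the 19 such primes p <= 79 (skipping 2, 5, 29, which divide the discriminant), each new pattern first appears at: mod 3: f = (x^2 + 1)(x^4 + 2x^3 + 2), pattern 4+2; mod 11: f = (x^3 + 5x^2 + 9x + 3)(x^3 + 8x^2 + 10x + 4), pattern 3+3; mod 19: f = (x + 3)(x + 5)(x^2 + 5x + 15)(x^2 + 8x + 1), pattern 2+2+1+1; mod 61: f = (x + 9)(x + 23)(x + 56)(x^3 + 36x^2 + 22x + 38), pattern 3+1+1+1. No other pattern occurs in this range, so the set of observed cycle types is {4+2, 3+3, 2+2+1+1, 3+1+1+1}. The candidates containing elements of all these cycle types are (C_3 x C_3) : C_4 (6T10) of order 36, A_6 (6T15) of order 360; the others are excluded. The observed types are precisely the cycle types that occur in (C_3 x C_3) : C_4 (6T10) (apart from the identity). Each of the other remaining candidates has further cycle types, and by the Chebotarev density theorem the matching factorization patterns would occur for a proportion of primes equal to their share of the group: A_6 (6T15) additionally contains elements of type 5+1 (144 of its 360 elements, about 40% of primes). None of the 19 primes tested shows any such pattern (for each of these groups the chance of that is below 10^-4), which rules them out. Hence G = (C_3 x C_3) : C_4 (6T10), of order 36.

(C_3 x C_3) : C_4, the transitive group 6T10 of order 36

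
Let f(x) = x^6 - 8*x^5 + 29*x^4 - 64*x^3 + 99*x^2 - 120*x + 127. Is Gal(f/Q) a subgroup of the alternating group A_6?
No

The polynomial is irreducible of degree 6 over Q. Its discriminant is -18046378835968, which is not a perfect square. A Galois group lies in the alternating group exactly when the discriminant is a square in Q, so the Galois group (C_6) is not contained in A_6.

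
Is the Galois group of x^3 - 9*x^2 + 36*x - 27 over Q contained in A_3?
The polynomial is irreducible of degree 3 over Q. Its discriminant is -22599, which is not a perfect square. A Galois group lies in the alternating group exactly when the discriminant is a square in Q, so the Galois group (S_3) is not contained in A_3.

No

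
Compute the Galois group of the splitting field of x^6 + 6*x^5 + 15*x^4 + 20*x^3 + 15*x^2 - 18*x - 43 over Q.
The polynomial f is an irreducible sextic over Q, so G = Gal(f/Q) is one of the 16 transitive subgroups 6T1, ..., 6T16 of S_6. The discriminant of f is 746496000000 = 864000^2, a perfect square, so G is contained in A_6. The transitive groups of degree 6 contained in A_6 are: A_4 (6T4, order 12), S_4 (6T7, order 24), (C_3 x C_3) : C_4 (6T10, order 36), PSL(2,5) (6T12, order 60), A_6 (6T15, order 360). By Dedekind's theorem, for a prime p not dividing disc(f) the degrees of the irreducible factors of f mod p form the cycle type of an element of G. Factoring f modulo the 6 such primes p <= 23 (skipping 2, 3, 5, which divide the discriminant), each new pattern first appears at: mod 7: f = (x + 5)(x^5 + x^4 + 3x^3 + 5x^2 + 4x + 4), pattern 5+1; mod 23: f = (x + 3)(x + 12)(x + 17)(x^3 + 20x^2 + 4x + 15), pattern 3+1+1+1. No other pattern occurs in this range, so the set of observed cycle types is {5+1, 3+1+1+1}. Among the candidates above, the only group containing elements of all these cycle types is A_6 (6T15) — each of A_4 (6T4), S_4 (6T7), (C_3 x C_3) : C_4 (6T10), PSL(2,5) (6T12) lacks at least one of them. Hence G = A_6 (6T15), of order 360.

A_6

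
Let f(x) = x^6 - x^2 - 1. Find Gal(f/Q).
S_4 (also written S4+)

The polynomial f is an irreducible sextic over Q, so G = Gal(f/Q) is one of the 16 transitive subgroups 6T1, ..., 6T16 of S_6. The discriminant of f is 33856 = 184^2, a perfect square, so G is contained in A_6. The transitive groups of degree 6 contained in A_6 are: A_4 (6T4, order 12), S_4 (6T7, order 24), (C_3 x C_3) : C_4 (6T10, order 36), PSL(2,5) (6T12, order 60), A_6 (6T15, order 360). By Dedekind's theorem, for a prime p not dividing disc(f) the degrees of the irreducible factors of f mod p form the cycle type of an element of G. Factoring f modulo the 79 such primes p <= 419 (skipping 2, 23, which divide the discriminant), each new pattern first appears at: mod 3: f = (x^3 + x^2 + 2x + 1)(x^3 + 2x^2 + 2x + 2), pattern 3+3; mod 5: f = (x^2 + 3)(x^4 + 2x^2 + 3), pattern 4+2; mod 19: f = (x + 5)(x + 14)(x^2 + 9x + 15)(x^2 + 10x + 15), pattern 2+2+1+1; mod 223: f = (x + 16)(x + 57)(x + 78)(x + 145)(x + 166)(x + 207), pattern 1+1+1+1+1+1. No other pattern occurs in this range, so the set of observed cycle types is {3+3, 4+2, 2+2+1+1, 1+1+1+1+1+1}. The candidates containing elements of all these cycle types are S_4 (6T7) of order 24, (C_3 x C_3) : C_4 (6T10) of order 36, A_6 (6T15) of order 360; the others are excluded. The observed types are precisely the cycle types that occur in S_4 (6T7). Each of the other remaining candidates has further cycle types, and by the Chebotarev density theorem the matching factorization patterns would occur for a proportion of primes equal to their share of the group: (C_3 x C_3) : C_4 (6T10) additionally contains elements of type 3+1+1+1 (4 of its 36 elements, about 11% of primes); A_6 (6T15) additionally contains elements of type 5+1, 3+1+1+1 (184 of its 360 elements, about 51% of primes). None of the 79 primes tested shows any such pattern (for each of these groups the chance of that is below 10^-4), which rules them out. Hence G = S_4 (6T7), of order 24.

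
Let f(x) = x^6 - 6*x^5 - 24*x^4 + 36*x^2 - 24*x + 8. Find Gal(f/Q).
The polynomial f is an irreducible sextic over Q, so G = Gal(f/Q) is one of the 16 transitive subgroups 6T1, ..., 6T16 of S_6. The discriminant of f is 78031358263296 = 8833536^2, a perfect square, so G is contained in A_6. The transitive groups of degree 6 contained in A_6 are: A_4 (6T4, order 12), S_4 (6T7, order 24), (C_3 x C_3) : C_4 (6T10, order 36), PSL(2,5) (6T12, order 60), A_6 (6T15, order 360). By Dedekind's theorem, for a prime p not dividing disc(f) the degrees of the irreducible factors of f mod p form the cycle type of an element of G. Factoring f modulo the 33 such primes p <= 151 (skipping 2, 3, 71, which divide the discriminant), each new pattern first appears at: mod 5: f = (x^3 + x^2 + 4x + 3)(x^3 + 3x^2 + 4x + 1), pattern 3+3; mod 17: f = (x + 1)(x + 15)(x^2 + 3x + 1)(x^2 + 9x + 13), pattern 2+2+1+1. No other pattern occurs in this range, so the set of observed cycle types is {3+3, 2+2+1+1}. The candidates containing elements of all these cycle types are A_4 (6T4) of order 12, S_4 (6T7) of order 24, (C_3 x C_3) : C_4 (6T10) of order 36, PSL(2,5) (6T12) of order 60, A_6 (6T15) of order 360; the others are excluded. The observed types are precisely the cycle types that occur in A_4 (6T4) (apart from the identity). Each of the other remaining candidates has further cycle types, and by the Chebotarev density theorem the matching factorization patterns would occur for a proportion of primes equal to their share of the group: S_4 (6T7) additionally contains elements of type 4+2 (6 of its 24 elements, about 25% of primes); (C_3 x C_3) : C_4 (6T10) additionally contains elements of type 4+2, 3+1+1+1 (22 of its 36 elements, about 61% of primes); PSL(2,5) (6T12) additionally contains elements of type 5+1 (24 of its 60 elements, about 40% of primes); A_6 (6T15) additionally contains elements of type 5+1, 4+2, 3+1+1+1 (274 of its 360 elements, about 76% of primes). None of the 33 primes tested shows any such pattern (for each of these groups the chance of that is below 10^-4), which rules them out. Hence G = A_4 (6T4), of order 12.

A_4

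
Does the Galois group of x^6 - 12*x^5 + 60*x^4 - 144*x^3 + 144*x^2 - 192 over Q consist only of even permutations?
No

The polynomial is irreducible of degree 6 over Q. Its discriminant is 5410421842378752, which is not a perfect square. A Galois group lies in the alternating group exactly when the discriminant is a square in Q, so the Galois group (S_3 x S_3) is not contained in A_6.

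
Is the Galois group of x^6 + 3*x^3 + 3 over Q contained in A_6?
The polynomial is irreducible of degree 6 over Q. Its discriminant is -177147, which is not a perfect square. A Galois group lies in the alternating group exactly when the discriminant is a square in Q, so the Galois group (C_3 x S_3) is not contained in A_6.

No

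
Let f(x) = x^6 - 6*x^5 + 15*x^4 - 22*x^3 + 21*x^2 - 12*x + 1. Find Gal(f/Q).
The polynomial f is an irreducible sextic over Q, so G = Gal(f/Q) is one of the 16 transitive subgroups 6T1, ..., 6T16 of S_6. The discriminant of f is 5038848, which is not a perfect square, so G is not contained in A_6. The transitive groups of degree 6 not contained in A_6 are: C_6 (6T1, order 6), S_3 (6T2, order 6), D_6 (6T3, order 12), C_3 x S_3 (6T5, order 18), A_4 x C_2 (6T6, order 24), S_4 (6T8, order 24), S_3 x S_3 (6T9, order 36), S_4 x C_2 (6T11, order 48), (S_3 x S_3) : C_2 (6T13, order 72), PGL(2,5) (6T14, order 120), S_6 (6T16, order 720). By Dedekind's theorem, for a prime p not dividing disc(f) the degrees of the irreducible factors of f mod p form the cycle type of an element of G. Factoring f modulo the 23 such primes p <= 97 (skipping 2, 3, which divide the discriminant), each new pattern first appears at: mod 5: f = (x^6 + 4x^5 + 3x^3 + x^2 + 3x + 1), pattern 6; mod 11: f = (x + 2)(x + 4)(x^2 + 4x + 9)(x^2 + 6x + 2), pattern 2+2+1+1; mod 13: f = (x + 1)(x + 4)(x + 5)(x^3 + 10x^2 + 3x + 2), pattern 3+1+1+1; mod 31: f = (x^2 + 6x + 17)(x^2 + 7x + 3)(x^2 + 12x + 14), pattern 2+2+2; mod 97: f = (x^3 + 94x^2 + 3x + 8)(x^3 + 94x^2 + 3x + 85), pattern 3+3. No other pattern occurs in this range, so the set of observed cycle types is {6, 2+2+1+1, 3+1+1+1, 2+2+2, 3+3}. The candidates containing elements of all these cycle types are S_3 x S_3 (6T9) of order 36, (S_3 x S_3) : C_2 (6T13) of order 72, S_6 (6T16) of order 720; the others are excluded. The observed types are precisely the cycle types that occur in S_3 x S_3 (6T9) (apart from the identity). Each of the other remaining candidates has further cycle types, and by the Chebotarev density theorem the matching factorization patterns would occur for a proportion of primes equal to their share of the group: (S_3 x S_3) : C_2 (6T13) additionally contains elements of type 4+2, 3+2+1, 2+1+1+1+1 (36 of its 72 elements, about 50% of primes); S_6 (6T16) additionally contains elements of type 5+1, 4+2, 4+1+1, 3+2+1, 2+1+1+1+1 (459 of its 720 elements, about 64% of primes). None of the 23 primes tested shows any such pattern (for each of these groups the chance of that is below 10^-4), which rules them out. Hence G = S_3 x S_3 (6T9), of order 36.

6T9: S_3 x S_3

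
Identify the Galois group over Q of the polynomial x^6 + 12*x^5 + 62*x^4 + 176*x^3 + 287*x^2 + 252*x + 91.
The polynomial f is an irreducible sextic over Q, so G = Gal(f/Q) is one of the 16 transitive subgroups 6T1, ..., 6T16 of S_6. The discriminant of f is 153664 = 392^2, a perfect square, so G is contained in A_6. The transitive groups of degree 6 contained in A_6 are: A_4 (6T4, order 12), S_4 (6T7, order 24), (C_3 x C_3) : C_4 (6T10, order 36), PSL(2,5) (6T12, order 60), A_6 (6T15, order 360). By Dedekind's theorem, for a prime p not dividing disc(f) the degrees of the irreducible factors of f mod p form the cycle type of an element of G. Factoring f modulo the 33 such primes p <= 149 (skipping 2, 7, which divide the discriminant), each new pattern first appears at: mod 3: f = (x^3 + x^2 + x + 2)(x^3 + 2x^2 + 2x + 2), pattern 3+3; mod 13: f = (x)(x + 4)(x^2 + 4x + 2)(x^2 + 4x + 12), pattern 2+2+1+1. No other pattern occurs in this range, so the set of observed cycle types is {3+3, 2+2+1+1}. The candidates containing elements of all these cycle types are A_4 (6T4) of order 12, S_4 (6T7) of order 24, (C_3 x C_3) : C_4 (6T10) of order 36, PSL(2,5) (6T12) of order 60, A_6 (6T15) of order 360; the others are excluded. The observed types are precisely the cycle types that occur in A_4 (6T4) (apart from the identity). Each of the other remaining candidates has further cycle types, and by the Chebotarev density theorem the matching factorization patterns would occur for a proportion of primes equal to their share of the group: S_4 (6T7) additionally contains elements of type 4+2 (6 of its 24 elements, about 25% of primes); (C_3 x C_3) : C_4 (6T10) additionally contains elements of type 4+2, 3+1+1+1 (22 of its 36 elements, about 61% of primes); PSL(2,5) (6T12) additionally contains elements of type 5+1 (24 of its 60 elements, about 40% of primes); A_6 (6T15) additionally contains elements of type 5+1, 4+2, 3+1+1+1 (274 of its 360 elements, about 76% of primes). None of the 33 primes tested shows any such pattern (for each of these groups the chance of that is below 10^-4), which rules them out. Hence G = A_4 (6T4), of order 12.

6T4: A_4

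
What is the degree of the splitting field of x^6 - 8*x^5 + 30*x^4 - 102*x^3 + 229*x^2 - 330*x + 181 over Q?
The degree of the splitting field over Q equals the order of the Galois group, so first determine the group. The polynomial f is an irreducible sextic over Q, so G = Gal(f/Q) is one of the 16 transitive subgroups 6T1, ..., 6T16 of S_6. The discriminant of f is 5729525925351424 = 75693632^2, a perfect square, so G is contained in A_6. The transitive groups of degree 6 contained in A_6 are: A_4 (6T4, order 12), S_4 (6T7, order 24), (C_3 x C_3) : C_4 (6T10, order 36), PSL(2,5) (6T12, order 60), A_6 (6T15, order 360). By Dedekind's theorem, for a prime p not dividing disc(f) the degrees of the irreducible factors of f mod p form the cycle type of an element of G. Factoring f modulo the 33 such primes p <= 149 (skipping 2, 7, which divide the discriminant), each new pattern first appears at: mod 3: f = (x^3 + 2x + 2)(x^3 + x^2 + x + 2), pattern 3+3; mod 13: f = (x + 3)(x + 11)(x^2 + 5x + 8)(x^2 + 12x + 3), pattern 2+2+1+1. No other pattern occurs in this range, so the set of observed cycle types is {3+3, 2+2+1+1}. The candidates containing elements of all these cycle types are A_4 (6T4) of order 12, S_4 (6T7) of order 24, (C_3 x C_3) : C_4 (6T10) of order 36, PSL(2,5) (6T12) of order 60, A_6 (6T15) of order 360; the others are excluded. The observed types are precisely the cycle types that occur in A_4 (6T4) (apart from the identity). Each of the other remaining candidates has further cycle types, and by the Chebotarev density theorem the matching factorization patterns would occur for a proportion of primes equal to their share of the group: S_4 (6T7) additionally contains elements of type 4+2 (6 of its 24 elements, about 25% of primes); (C_3 x C_3) : C_4 (6T10) additionally contains elements of type 4+2, 3+1+1+1 (22 of its 36 elements, about 61% of primes); PSL(2,5) (6T12) additionally contains elements of type 5+1 (24 of its 60 elements, about 40% of primes); A_6 (6T15) additionally contains elements of type 5+1, 4+2, 3+1+1+1 (274 of its 360 elements, about 76% of primes). None of the 33 primes tested shows any such pattern (for each of these groups the chance of that is below 10^-4), which rules them out. Hence G = A_4 (6T4), of order 12. The Galois group A_4 (6T4) has order 12, so the splitting field has degree 12 over Q.

12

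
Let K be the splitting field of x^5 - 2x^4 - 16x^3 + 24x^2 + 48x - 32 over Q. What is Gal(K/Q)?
The polynomial f is an irreducible quintic over Q, so G = Gal(f/Q) is a transitive subgroup of S_5: one of C_5 (5T1, order 5), D_5 (5T2, order 10), F_20 (5T3, order 20), A_5 (5T4, order 60) or S_5 (5T5, order 120). The discriminant of f is 15352201216 = 123904^2, a perfect square, so G is contained in A_5. The transitive groups of degree 5 contained in A_5 are: C_5 (5T1, order 5), D_5 (5T2, order 10), A_5 (5T4, order 60). By Dedekind's theorem, for a prime p not dividing disc(f) the degrees of the irreducible factors of f mod p form the cycle type of an element of G. Factoring f modulo the 14 such primes p <= 53 (skipping 2, 11, which divide the discriminant), each new pattern first appears at: mod 3: f = (x^5 + x^4 + 2x^3 + 1), pattern 5; mod 23: f = (x + 5)(x + 8)(x + 12)(x + 20)(x + 22), pattern 1+1+1+1+1. No other pattern occurs in this range, so the set of observed cycle types is {5, 1+1+1+1+1}. The candidates containing elements of all these cycle types are C_5 (5T1) of order 5, D_5 (5T2) of order 10, A_5 (5T4) of order 60; the others are excluded. The observed types are precisely the cycle types that occur in C_5 (5T1). Each of the other remaining candidates has further cycle types, and by the Chebotarev density theorem the matching factorization patterns would occur for a proportion of primes equal to their share of the group: D_5 (5T2) additionally contains elements of type 2+2+1 (5 of its 10 elements, about 50% of primes); A_5 (5T4) additionally contains elements of type 3+1+1, 2+2+1 (35 of its 60 elements, about 58% of primes). None of the 14 primes tested shows any such pattern (for each of these groups the chance of that is below 10^-4), which rules them out. Hence G = C_5 (5T1), of order 5.

C_5, the cyclic group of order 5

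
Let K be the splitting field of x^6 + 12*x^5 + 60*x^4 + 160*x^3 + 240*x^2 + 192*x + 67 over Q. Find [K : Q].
The degree of the splitting field over Q equals the order of the Galois group, so first determine the group. The polynomial f is an irreducible sextic over Q, so G = Gal(f/Q) is one of the 16 transitive subgroups 6T1, ..., 6T16 of S_6. The discriminant of f is -11337408, which is not a perfect square, so G is not contained in A_6. The transitive groups of degree 6 not contained in A_6 are: C_6 (6T1, order 6), S_3 (6T2, order 6), D_6 (6T3, order 12), C_3 x S_3 (6T5, order 18), A_4 x C_2 (6T6, order 24), S_4 (6T8, order 24), S_3 x S_3 (6T9, order 36), S_4 x C_2 (6T11, order 48), (S_3 x S_3) : C_2 (6T13, order 72), PGL(2,5) (6T14, order 120), S_6 (6T16, order 720). By Dedekind's theorem, for a prime p not dividing disc(f) the degrees of the irreducible factors of f mod p form the cycle type of an element of G. Factoring f modulo the 23 such primes p <= 97 (skipping 2, 3, which divide the discriminant), each new pattern first appears at: mod 5: f = (x^2 + 3)(x^2 + 3x + 4)(x^2 + 4x + 1), pattern 2+2+2; mod 7: f = (x^3 + 6x^2 + 5x + 3)(x^3 + 6x^2 + 5x + 6), pattern 3+3; mod 61: f = (x + 5)(x + 21)(x + 24)(x + 41)(x + 44)(x + 60), pattern 1+1+1+1+1+1. No other pattern occurs in this range, so the set of observed cycle types is {2+2+2, 3+3, 1+1+1+1+1+1}. The candidates containing elements of all these cycle types are C_6 (6T1) of order 6, S_3 (6T2) of order 6, D_6 (6T3) of order 12, C_3 x S_3 (6T5) of order 18, A_4 x C_2 (6T6) of order 24, S_4 (6T8) of order 24, S_3 x S_3 (6T9) of order 36, S_4 x C_2 (6T11) of order 48, (S_3 x S_3) : C_2 (6T13) of order 72, PGL(2,5) (6T14) of order 120, S_6 (6T16) of order 720; the others are excluded. The observed types are precisely the cycle types that occur in S_3 (6T2). Each of the other remaining candidates has further cycle types, and by the Chebotarev density theorem the matching factorization patterns would occur for a proportion of primes equal to their share of the group: C_6 (6T1) additionally contains elements of type 6 (2 of its 6 elements, about 33% of primes); D_6 (6T3) additionally contains elements of type 6, 2+2+1+1 (5 of its 12 elements, about 42% of primes); C_3 x S_3 (6T5) additionally contains elements of type 6, 3+1+1+1 (10 of its 18 elements, about 56% of primes); A_4 x C_2 (6T6) additionally contains elements of type 6, 2+2+1+1, 2+1+1+1+1 (14 of its 24 elements, about 58% of primes); S_4 (6T8) additionally contains elements of type 4+1+1, 2+2+1+1 (9 of its 24 elements, about 38% of primes); S_3 x S_3 (6T9) additionally contains elements of type 6, 3+1+1+1, 2+2+1+1 (25 of its 36 elements, about 69% of primes); S_4 x C_2 (6T11) additionally contains elements of type 6, 4+2, 4+1+1, 2+2+1+1, 2+1+1+1+1 (32 of its 48 elements, about 67% of primes); (S_3 x S_3) : C_2 (6T13) additionally contains elements of type 6, 4+2, 3+2+1, 3+1+1+1, 2+2+1+1, 2+1+1+1+1 (61 of its 72 elements, about 85% of primes); PGL(2,5) (6T14) additionally contains elements of type 6, 5+1, 4+1+1, 2+2+1+1 (89 of its 120 elements, about 74% of primes); S_6 (6T16) additionally contains elements of type 6, 5+1, 4+2, 4+1+1, 3+2+1, 3+1+1+1, 2+2+1+1, 2+1+1+1+1 (664 of its 720 elements, about 92% of primes). None of the 23 primes tested shows any such pattern (for each of these groups the chance of that is below 10^-4), which rules them out. Hence G = S_3 (6T2), of order 6. The Galois group S_3 (6T2) has order 6, so the splitting field has degree 6 over Q.

6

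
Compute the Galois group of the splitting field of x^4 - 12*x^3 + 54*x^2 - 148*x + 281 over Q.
4T1: C_4

The polynomial is an irreducible quartic over Q and its discriminant is 61952000, which is not a perfect square, so the Galois group is not contained in A_4. The resolvent cubic y^3 - 54*y^2 + 652*y - 1672 has exactly one rational root, so the Galois group is C_4 or D_4. The quartic becomes reducible over Q(sqrt(disc)), so the group is C_4.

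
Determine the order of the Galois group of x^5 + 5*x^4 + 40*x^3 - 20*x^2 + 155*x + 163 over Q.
20

The degree of the splitting field over Q equals the order of the Galois group, so first determine the group. The polynomial f is an irreducible quintic over Q, so G = Gal(f/Q) is a transitive subgroup of S_5: one of C_5 (5T1, order 5), D_5 (5T2, order 10), F_20 (5T3, order 20), A_5 (5T4, order 60) or S_5 (5T5, order 120). The discriminant of f is 728086579200000, which is not a perfect square, so G is not contained in A_5. The transitive groups of degree 5 not contained in A_5 are: F_20 (5T3, order 20), S_5 (5T5, order 120). By Dedekind's theorem, for a prime p not dividing disc(f) the degrees of the irreducible factors of f mod p form the cycle type of an element of G. Factoring f modulo the 18 such primes p <= 73 (skipping 2, 3, 5, which divide the discriminant), each new pattern first appears at: mod 7: f = (x + 3)(x^4 + 2x^3 + 6x^2 + 4x + 3), pattern 4+1; mod 11: f = (x + 9)(x^2 + x + 8)(x^2 + 6x + 7), pattern 2+2+1; mod 19: f = (x^5 + 5x^4 + 2x^3 + 18x^2 + 3x + 11), pattern 5. No other pattern occurs in this range, so the set of observed cycle types is {4+1, 2+2+1, 5}. The candidates containing elements of all these cycle types are F_20 (5T3) of order 20, S_5 (5T5) of order 120; the others are excluded. The observed types are precisely the cycle types that occur in F_20 (5T3) (apart from the identity). Each of the other remaining candidates has further cycle types, and by the Chebotarev density theorem the matching factorization patterns would occur for a proportion of primes equal to their share of the group: S_5 (5T5) additionally contains elements of type 3+2, 3+1+1, 2+1+1+1 (50 of its 120 elements, about 42% of primes). None of the 18 primes tested shows any such pattern (for each of these groups the chance of that is below 10^-4), which rules them out. Hence G = F_20 (5T3), of order 20. The Galois group F_20 (5T3) has order 20, so the splitting field has degree 20 over Q.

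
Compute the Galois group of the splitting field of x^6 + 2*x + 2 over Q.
S_6 (also written S6)

The polynomial f is an irreducible sextic over Q, so G = Gal(f/Q) is one of the 16 transitive subgroups 6T1, ..., 6T16 of S_6. The discriminant of f is -1292992, which is not a perfect square, so G is not contained in A_6. The transitive groups of degree 6 not contained in A_6 are: C_6 (6T1, order 6), S_3 (6T2, order 6), D_6 (6T3, order 12), C_3 x S_3 (6T5, order 18), A_4 x C_2 (6T6, order 24), S_4 (6T8, order 24), S_3 x S_3 (6T9, order 36), S_4 x C_2 (6T11, order 48), (S_3 x S_3) : C_2 (6T13, order 72), PGL(2,5) (6T14, order 120), S_6 (6T16, order 720). By Dedekind's theorem, for a prime p not dividing disc(f) the degrees of the irreducible factors of f mod p form the cycle type of an element of G. Factoring f modulo the 3 such primes p <= 7 (skipping 2, which divides the discriminant), each new pattern first appears at: mod 3: f = (x^6 + 2x + 2), pattern 6; mod 5: f = (x + 3)(x + 4)(x^4 + 3x^3 + 2x^2 + 1), pattern 4+1+1; mod 7: f = (x + 5)(x^2 + 4x + 5)(x^3 + 5x^2 + 4), pattern 3+2+1. No other pattern occurs in this range, so the set of observed cycle types is {6, 4+1+1, 3+2+1}. Among the candidates above, the only group containing elements of all these cycle types is S_6 (6T16); every other candidate lacks at least one of them. Hence G = S_6 (6T16), of order 720.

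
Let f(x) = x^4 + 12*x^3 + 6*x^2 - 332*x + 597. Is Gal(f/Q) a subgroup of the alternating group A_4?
Yes

The polynomial is irreducible of degree 4 over Q. Its discriminant is 18011787264 = 134208^2, a perfect square. A Galois group lies in the alternating group exactly when the discriminant is a square in Q, so the Galois group (A_4) is contained in A_4.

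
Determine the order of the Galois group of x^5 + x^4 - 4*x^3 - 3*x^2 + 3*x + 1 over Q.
The degree of the splitting field over Q equals the order of the Galois group, so first determine the group. The polynomial f is an irreducible quintic over Q, so G = Gal(f/Q) is a transitive subgroup of S_5: one of C_5 (5T1, order 5), D_5 (5T2, order 10), F_20 (5T3, order 20), A_5 (5T4, order 60) or S_5 (5T5, order 120). The discriminant of f is 14641 = 121^2, a perfect square, so G is contained in A_5. The transitive groups of degree 5 contained in A_5 are: C_5 (5T1, order 5), D_5 (5T2, order 10), A_5 (5T4, order 60). By Dedekind's theorem, for a prime p not dividing disc(f) the degrees of the irreducible factors of f mod p form the cycle type of an element of G. Factoring f modulo the 14 such primes p <= 47 (skipping 11, which divides the discriminant), each new pattern first appears at: mod 2: f = (x^5 + x^4 + x^2 + x + 1), pattern 5; mod 23: f = (x + 9)(x + 12)(x + 13)(x + 17)(x + 19), pattern 1+1+1+1+1. No other pattern occurs in this range, so the set of observed cycle types is {5, 1+1+1+1+1}. The candidates containing elements of all these cycle types are C_5 (5T1) of order 5, D_5 (5T2) of order 10, A_5 (5T4) of order 60; the others are excluded. The observed types are precisely the cycle types that occur in C_5 (5T1). Each of the other remaining candidates has further cycle types, and by the Chebotarev density theorem the matching factorization patterns would occur for a proportion of primes equal to their share of the group: D_5 (5T2) additionally contains elements of type 2+2+1 (5 of its 10 elements, about 50% of primes); A_5 (5T4) additionally contains elements of type 3+1+1, 2+2+1 (35 of its 60 elements, about 58% of primes). None of the 14 primes tested shows any such pattern (for each of these groups the chance of that is below 10^-4), which rules them out. Hence G = C_5 (5T1), of order 5. The Galois group C_5 (5T1) has order 5, so the splitting field has degree 5 over Q.

5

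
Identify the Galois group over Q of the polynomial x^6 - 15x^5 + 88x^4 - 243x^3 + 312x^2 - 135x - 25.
The polynomial f is an irreducible sextic over Q, so G = Gal(f/Q) is one of the 16 transitive subgroups 6T1, ..., 6T16 of S_6. The discriminant of f is 54786284800, which is not a perfect square, so G is not contained in A_6. The transitive groups of degree 6 not contained in A_6 are: C_6 (6T1, order 6), S_3 (6T2, order 6), D_6 (6T3, order 12), C_3 x S_3 (6T5, order 18), A_4 x C_2 (6T6, order 24), S_4 (6T8, order 24), S_3 x S_3 (6T9, order 36), S_4 x C_2 (6T11, order 48), (S_3 x S_3) : C_2 (6T13, order 72), PGL(2,5) (6T14, order 120), S_6 (6T16, order 720). By Dedekind's theorem, for a prime p not dividing disc(f) the degrees of the irreducible factors of f mod p form the cycle type of an element of G. Factoring f modulo the 22 such primes p <= 101 (skipping 2, 5, 13, 37, which divide the discriminant), each new pattern first appears at: mod 3: f = (x^3 + x^2 + x + 2)(x^3 + 2x^2 + x + 1), pattern 3+3; mod 17: f = (x + 2)(x + 16)(x^4 + x^3 + 4x^2 + 10x + 4), pattern 4+1+1; mod 31: f = (x^2 + 3x + 28)(x^2 + 19x + 24)(x^2 + 25x + 18), pattern 2+2+2; mod 67: f = (x + 14)(x + 23)(x^2 + 31x + 22)(x^2 + 51x + 20), pattern 2+2+1+1. No other pattern occurs in this range, so the set of observed cycle types is {3+3, 4+1+1, 2+2+2, 2+2+1+1}. The candidates containing elements of all these cycle types are S_4 (6T8) of order 24, S_4 x C_2 (6T11) of order 48, PGL(2,5) (6T14) of order 120, S_6 (6T16) of order 720; the others are excluded. The observed types are precisely the cycle types that occur in S_4 (6T8) (apart from the identity). Each of the other remaining candidates has further cycle types, and by the Chebotarev density theorem the matching factorization patterns would occur for a proportion of primes equal to their share of the group: S_4 x C_2 (6T11) additionally contains elements of type 6, 4+2, 2+1+1+1+1 (17 of its 48 elements, about 35% of primes); PGL(2,5) (6T14) additionally contains elements of type 6, 5+1 (44 of its 120 elements, about 37% of primes); S_6 (6T16) additionally contains elements of type 6, 5+1, 4+2, 3+2+1, 3+1+1+1, 2+1+1+1+1 (529 of its 720 elements, about 73% of primes). None of the 22 primes tested shows any such pattern (for each of these groups the chance of that is below 10^-4), which rules them out. Hence G = S_4 (6T8), of order 24.

S_4, S_4(6c), the S_4-action on 6 points not in A_6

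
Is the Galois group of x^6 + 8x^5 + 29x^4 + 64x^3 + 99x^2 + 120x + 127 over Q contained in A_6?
The polynomial is irreducible of degree 6 over Q. Its discriminant is -18046378835968, which is not a perfect square. A Galois group lies in the alternating group exactly when the discriminant is a square in Q, so the Galois group (C_6) is not contained in A_6.

No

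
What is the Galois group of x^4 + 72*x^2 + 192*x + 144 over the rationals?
A_4

The polynomial is an irreducible quartic over Q and its discriminant is 12230590464 = 110592^2, a perfect square, so the Galois group is contained in A_4. The resolvent cubic y^3 - 72*y^2 - 576*y + 4608 is irreducible over Q. An irreducible resolvent with square discriminant gives A_4.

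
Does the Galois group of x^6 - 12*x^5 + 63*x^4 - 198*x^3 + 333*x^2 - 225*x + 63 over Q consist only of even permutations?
No

The polynomial is irreducible of degree 6 over Q. Its discriminant is 778002905803725, which is not a perfect square. A Galois group lies in the alternating group exactly when the discriminant is a square in Q, so the Galois group (S_3 x S_3) is not contained in A_6.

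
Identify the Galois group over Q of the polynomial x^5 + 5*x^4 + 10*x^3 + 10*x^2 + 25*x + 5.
The polynomial f is an irreducible quintic over Q, so G = Gal(f/Q) is a transitive subgroup of S_5: one of C_5 (5T1, order 5), D_5 (5T2, order 10), F_20 (5T3, order 20), A_5 (5T4, order 60) or S_5 (5T5, order 120). The discriminant of f is 1024000000 = 32000^2, a perfect square, so G is contained in A_5. The transitive groups of degree 5 contained in A_5 are: C_5 (5T1, order 5), D_5 (5T2, order 10), A_5 (5T4, order 60). By Dedekind's theorem, for a prime p not dividing disc(f) the degrees of the irreducible factors of f mod p form the cycle type of an element of G. Factoring f modulo the 2 such primes p <= 7 (skipping 2, 5, which divide the discriminant), each new pattern first appears at: mod 3: f = (x^5 + 2x^4 + x^3 + x^2 + x + 2), pattern 5; mod 7: f = (x + 5)(x + 6)(x^3 + x^2 + 4x + 6), pattern 3+1+1. No other pattern occurs in this range, so the set of observed cycle types is {5, 3+1+1}. Among the candidates above, the only group containing elements of all these cycle types is A_5 (5T4) — each of C_5 (5T1), D_5 (5T2) lacks at least one of them. Hence G = A_5 (5T4), of order 60.

A_5 (order 60)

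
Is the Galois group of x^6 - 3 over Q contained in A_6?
The polynomial is irreducible of degree 6 over Q. Its discriminant is 11337408, which is not a perfect square. A Galois group lies in the alternating group exactly when the discriminant is a square in Q, so the Galois group (D_6) is not contained in A_6.

No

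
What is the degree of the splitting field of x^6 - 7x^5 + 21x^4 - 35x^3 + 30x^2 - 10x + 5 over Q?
The degree of the splitting field over Q equals the order of the Galois group, so first determine the group. The polynomial f is an irreducible sextic over Q, so G = Gal(f/Q) is one of the 16 transitive subgroups 6T1, ..., 6T16 of S_6. The discriminant of f is 525625 = 725^2, a perfect square, so G is contained in A_6. The transitive groups of degree 6 contained in A_6 are: A_4 (6T4, order 12), S_4 (6T7, order 24), (C_3 x C_3) : C_4 (6T10, order 36), PSL(2,5) (6T12, order 60), A_6 (6T15, order 360). By Dedekind's theorem, for a prime p not dividing disc(f) the degrees of the irreducible factors of f mod p form the cycle type of an element of G. Factoring f modulo the 19 such primes p <= 73 (skipping 5, 29, which divide the discriminant), each new pattern first appears at: mod 2: f = (x^2 + x + 1)(x^4 + x + 1), pattern 4+2; mod 11: f = (x^3 + 2x + 9)(x^3 + 4x^2 + 8x + 3), pattern 3+3; mod 19: f = (x + 6)(x + 7)(x^2 + 5x + 12)(x^2 + 13x + 10), pattern 2+2+1+1; mod 61: f = (x + 18)(x + 25)(x + 32)(x^3 + 40x^2 + 14x + 47), pattern 3+1+1+1. No other pattern occurs in this range, so the set of observed cycle types is {4+2, 3+3, 2+2+1+1, 3+1+1+1}. The candidates containing elements of all these cycle types are (C_3 x C_3) : C_4 (6T10) of order 36, A_6 (6T15) of order 360; the others are excluded. The observed types are precisely the cycle types that occur in (C_3 x C_3) : C_4 (6T10) (apart from the identity). Each of the other remaining candidates has further cycle types, and by the Chebotarev density theorem the matching factorization patterns would occur for a proportion of primes equal to their share of the group: A_6 (6T15) additionally contains elements of type 5+1 (144 of its 360 elements, about 40% of primes). None of the 19 primes tested shows any such pattern (for each of these groups the chance of that is below 10^-4), which rules them out. Hence G = (C_3 x C_3) : C_4 (6T10), of order 36. The Galois group (C_3 x C_3) : C_4 (6T10) has order 36, so the splitting field has degree 36 over Q.

36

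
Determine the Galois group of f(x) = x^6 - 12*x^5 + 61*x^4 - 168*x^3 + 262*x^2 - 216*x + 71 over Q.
The polynomial f is an irreducible sextic over Q, so G = Gal(f/Q) is one of the 16 transitive subgroups 6T1, ..., 6T16 of S_6. The discriminant of f is 153664 = 392^2, a perfect square, so G is contained in A_6. The transitive groups of degree 6 contained in A_6 are: A_4 (6T4, order 12), S_4 (6T7, order 24), (C_3 x C_3) : C_4 (6T10, order 36), PSL(2,5) (6T12, order 60), A_6 (6T15, order 360). By Dedekind's theorem, for a prime p not dividing disc(f) the degrees of the irreducible factors of f mod p form the cycle type of an element of G. Factoring f modulo the 33 such primes p <= 149 (skipping 2, 7, which divide the discriminant), each new pattern first appears at: mod 3: f = (x^3 + 2x + 1)(x^3 + 2x + 2), pattern 3+3; mod 13: f = (x + 4)(x + 5)(x^2 + 9x + 9)(x^2 + 9x + 10), pattern 2+2+1+1. No other pattern occurs in this range, so the set of observed cycle types is {3+3, 2+2+1+1}. The candidates containing elements of all these cycle types are A_4 (6T4) of order 12, S_4 (6T7) of order 24, (C_3 x C_3) : C_4 (6T10) of order 36, PSL(2,5) (6T12) of order 60, A_6 (6T15) of order 360; the others are excluded. The observed types are precisely the cycle types that occur in A_4 (6T4) (apart from the identity). Each of the other remaining candidates has further cycle types, and by the Chebotarev density theorem the matching factorization patterns would occur for a proportion of primes equal to their share of the group: S_4 (6T7) additionally contains elements of type 4+2 (6 of its 24 elements, about 25% of primes); (C_3 x C_3) : C_4 (6T10) additionally contains elements of type 4+2, 3+1+1+1 (22 of its 36 elements, about 61% of primes); PSL(2,5) (6T12) additionally contains elements of type 5+1 (24 of its 60 elements, about 40% of primes); A_6 (6T15) additionally contains elements of type 5+1, 4+2, 3+1+1+1 (274 of its 360 elements, about 76% of primes). None of the 33 primes tested shows any such pattern (for each of these groups the chance of that is below 10^-4), which rules them out. Hence G = A_4 (6T4), of order 12.

6T4: A_4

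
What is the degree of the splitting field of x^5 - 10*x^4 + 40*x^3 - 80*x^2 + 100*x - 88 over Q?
The degree of the splitting field over Q equals the order of the Galois group, so first determine the group. The polynomial f is an irreducible quintic over Q, so G = Gal(f/Q) is a transitive subgroup of S_5: one of C_5 (5T1, order 5), D_5 (5T2, order 10), F_20 (5T3, order 20), A_5 (5T4, order 60) or S_5 (5T5, order 120). The discriminant of f is 1024000000 = 32000^2, a perfect square, so G is contained in A_5. The transitive groups of degree 5 contained in A_5 are: C_5 (5T1, order 5), D_5 (5T2, order 10), A_5 (5T4, order 60). By Dedekind's theorem, for a prime p not dividing disc(f) the degrees of the irreducible factors of f mod p form the cycle type of an element of G. Factoring f modulo the 2 such primes p <= 7 (skipping 2, 5, which divide the discriminant), each new pattern first appears at: mod 3: f = (x^5 + 2x^4 + x^3 + x^2 + x + 2), pattern 5; mod 7: f = (x + 2)(x + 3)(x^3 + 6x^2 + 4x + 4), pattern 3+1+1. No other pattern occurs in this range, so the set of observed cycle types is {5, 3+1+1}. Among the candidates above, the only group containing elements of all these cycle types is A_5 (5T4) — each of C_5 (5T1), D_5 (5T2) lacks at least one of them. Hence G = A_5 (5T4), of order 60. The Galois group A_5 (5T4) has order 60, so the splitting field has degree 60 over Q.

60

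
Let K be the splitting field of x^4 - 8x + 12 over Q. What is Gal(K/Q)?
4T4: A_4

The polynomial is an irreducible quartic over Q and its discriminant is 331776 = 576^2, a perfect square, so the Galois group is contained in A_4. The resolvent cubic y^3 - 48*y - 64 is irreducible over Q. An irreducible resolvent with square discriminant gives A_4.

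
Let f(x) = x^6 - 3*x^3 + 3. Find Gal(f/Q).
The polynomial f is an irreducible sextic over Q, so G = Gal(f/Q) is one of the 16 transitive subgroups 6T1, ..., 6T16 of S_6. The discriminant of f is -177147, which is not a perfect square, so G is not contained in A_6. The transitive groups of degree 6 not contained in A_6 are: C_6 (6T1, order 6), S_3 (6T2, order 6), D_6 (6T3, order 12), C_3 x S_3 (6T5, order 18), A_4 x C_2 (6T6, order 24), S_4 (6T8, order 24), S_3 x S_3 (6T9, order 36), S_4 x C_2 (6T11, order 48), (S_3 x S_3) : C_2 (6T13, order 72), PGL(2,5) (6T14, order 120), S_6 (6T16, order 720). By Dedekind's theorem, for a prime p not dividing disc(f) the degrees of the irreducible factors of f mod p form the cycle type of an element of G. Factoring f modulo the 33 such primes p <= 139 (skipping 3, which divides the discriminant), each new pattern first appears at: mod 2: f = (x^6 + x^3 + 1), pattern 6; mod 7: f = (x + 1)(x + 2)(x + 4)(x^3 + 3), pattern 3+1+1+1; mod 17: f = (x^2 + x + 7)(x^2 + 4x + 7)(x^2 + 12x + 7), pattern 2+2+2; mod 19: f = (x^3 + 6)(x^3 + 10), pattern 3+3; mod 73: f = (x + 13)(x + 21)(x + 22)(x + 29)(x + 30)(x + 31), pattern 1+1+1+1+1+1. No other pattern occurs in this range, so the set of observed cycle types is {6, 3+1+1+1, 2+2+2, 3+3, 1+1+1+1+1+1}. The candidates containing elements of all these cycle types are C_3 x S_3 (6T5) of order 18, S_3 x S_3 (6T9) of order 36, (S_3 x S_3) : C_2 (6T13) of order 72, S_6 (6T16) of order 720; the others are excluded. The observed types are precisely the cycle types that occur in C_3 x S_3 (6T5). Each of the other remaining candidates has further cycle types, and by the Chebotarev density theorem the matching factorization patterns would occur for a proportion of primes equal to their share of the group: S_3 x S_3 (6T9) additionally contains elements of type 2+2+1+1 (9 of its 36 elements, about 25% of primes); (S_3 x S_3) : C_2 (6T13) additionally contains elements of type 4+2, 3+2+1, 2+2+1+1, 2+1+1+1+1 (45 of its 72 elements, about 62% of primes); S_6 (6T16) additionally contains elements of type 5+1, 4+2, 4+1+1, 3+2+1, 2+2+1+1, 2+1+1+1+1 (504 of its 720 elements, about 70% of primes). None of the 33 primes tested shows any such pattern (for each of these groups the chance of that is below 10^-4), which rules them out. Hence G = C_3 x S_3 (6T5), of order 18.

C_3 x S_3, the group 6T5 of order 18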